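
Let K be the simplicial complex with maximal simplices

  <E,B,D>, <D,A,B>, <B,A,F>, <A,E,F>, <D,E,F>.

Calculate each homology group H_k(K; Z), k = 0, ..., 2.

H_0 ≅ Z,  H_1 ≅ Z,  H_2 = 0.

Fix the vertex order A < B < D < E < F and write every simplex with vertices in increasing order. Then dim K = 2 and the simplices of K are:

  0-simplices (5): A, B, D, E, F
  1-simplices (10): AB, AD, AE, AF, BD, BE, BF, DE, DF, EF
  2-simplices (5): ABD, ABF, AEF, BDE, DEF

Hence C_0 ≅ Z^5, C_1 ≅ Z^10, C_2 ≅ Z^5.

Boundary ∂_1: C_1 → C_0 maps an edge to its endpoints' difference, ∂[p,q] = q − p.
As a 5×10 matrix over Z this has rank 4, with invariant factors (1,1,1,1).

Boundary ∂_2: C_2 → C_1 acts by ∂[p,q,r] = [q,r] − [p,r] + [p,q]. For instance
  ∂ABD = BD − AD + AB,
  ∂AEF = EF − AF + AE.
The 10×5 boundary matrix has rank 5 and Smith normal form diag(1,1,1,1,1).

Computing H_k = (kernel of ∂_k) / (image of ∂_{k+1}):

  H_0: rank C_0 − rank ∂_1 = 5 − 4 = 1, and the invariant factors of ∂_1 are all 1, so H_0 ≅ Z.
  H_1: rank ker ∂_1 − rank ∂_2 = (10 − 4) − 5 = 1, and the invariant factors of ∂_2 are all 1, so H_1 ≅ Z.
  H_2: rank ker ∂_2 − rank ∂_3 = (5 − 5) − 0 = 0, and there is no ∂_3, so H_2 ≅ 0.

As a check, the Euler characteristic is 5 − 10 + 5 = 0, which agrees with 1 − 1 + 0 = 0.
(K is a triangulation of the Möbius band.)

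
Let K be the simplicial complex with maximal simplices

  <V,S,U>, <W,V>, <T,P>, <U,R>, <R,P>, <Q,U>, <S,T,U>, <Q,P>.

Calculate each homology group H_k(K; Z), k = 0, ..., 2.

H_0 = Z,  H_1 = Z^2,  H_2 = 0.

K has 8 vertices, 11 edges, 2 triangles.
rank ∂_0 = 0, rank ∂_1 = 7 ⇒ b_0 = 8 − 0 − 7 = 1; all invariant factors of ∂_1 are 1 so no torsion. So H_0 ≅ Z.
rank ∂_1 = 7, rank ∂_2 = 2 ⇒ b_1 = 11 − 7 − 2 = 2; all invariant factors of ∂_2 are 1 so no torsion. So H_1 ≅ Z^2.
rank ∂_2 = 2, rank ∂_3 = 0 ⇒ b_2 = 2 − 2 − 0 = 0. So H_2 ≅ 0.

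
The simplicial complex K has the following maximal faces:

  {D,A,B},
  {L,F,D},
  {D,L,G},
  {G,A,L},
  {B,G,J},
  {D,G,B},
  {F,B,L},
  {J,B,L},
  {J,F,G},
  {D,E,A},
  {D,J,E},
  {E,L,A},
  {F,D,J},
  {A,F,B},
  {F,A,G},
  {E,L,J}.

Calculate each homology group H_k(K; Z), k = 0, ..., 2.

Fix the vertex order A < B < D < E < F < G < J < L and write every simplex with vertices in increasing order. Then dim K = 2 and the simplices of K are:

  0-simplices (8): A, B, D, E, F, G, J, L
  1-simplices (24): AB, AD, AE, AF, AG, AL, BD, BF, BG, BJ, BL, DE, DF, DG, DJ, DL, EJ, EL, FG, FJ, FL, GJ, GL, JL
  2-simplices (16): ABD, ABF, ADE, AEL, AFG, AGL, BDG, BFL, BGJ, BJL, DEJ, DFJ, DFL, DGL, EJL, FGJ

so the chain groups are C_0 ≅ Z^8, C_1 ≅ Z^24, C_2 ≅ Z^16.

The boundary map ∂_1: C_1 → C_0 sends each edge [p,q] (with p < q) to q − p. For instance
  ∂AE = E − A.
The 8×24 boundary matrix has rank 7 and Smith normal form diag(1,1,1,1,1,1,1).

The boundary map ∂_2: C_2 → C_1 sends each 2-simplex [p,q,r] to [q,r] − [p,r] + [p,q]. For instance
  ∂BFL = FL − BL + BF,
  ∂DEJ = EJ − DJ + DE.
The resulting 24×16 matrix has rank 15, and its Smith normal form has invariant factors (1,1,1,1,1,1,1,1,1,1,1,1,1,1,1).

From H_k ≅ ker(∂_k) / im(∂_{k+1}) we obtain:

  H_0: rank C_0 − rank ∂_1 = 8 − 7 = 1, and the invariant factors of ∂_1 are all 1, so H_0 = Z.
  H_1: rank ker ∂_1 − rank ∂_2 = (24 − 7) − 15 = 2, and the invariant factors of ∂_2 are all 1, so H_1 = Z^2.
  H_2: rank ker ∂_2 − rank ∂_3 = (16 − 15) − 0 = 1, and there is no ∂_3, so H_2 = Z.

(K is a triangulation of the torus T^2.)

H_0 = Z,  H_1 = Z^2,  H_2 = Z.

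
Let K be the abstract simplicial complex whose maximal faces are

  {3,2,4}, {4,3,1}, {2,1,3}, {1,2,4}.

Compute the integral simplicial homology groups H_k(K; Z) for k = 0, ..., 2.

We work with the vertex ordering 1 < 2 < 3 < 4. The simplices of K, each written with vertices in increasing order, are:

  0-simplices (4): [1], [2], [3], [4]
  1-simplices (6): [1,2], [1,3], [1,4], [2,3], [2,4], [3,4]
  2-simplices (4): [1,2,3], [1,2,4], [1,3,4], [2,3,4]

Hence C_0 ≅ Z^4, C_1 ≅ Z^6, C_2 ≅ Z^4.

∂_1: C_1 → C_0 sends each edge [p,q] (with p < q) to q − p.
The 4×6 boundary matrix has rank 3 and Smith normal form diag(1,1,1).

Boundary ∂_2: C_2 → C_1 acts by ∂[p,q,r] = [q,r] − [p,r] + [p,q]. For instance
  ∂[1,3,4] = [3,4] − [1,4] + [1,3],
  ∂[2,3,4] = [3,4] − [2,4] + [2,3].
The resulting 6×4 matrix has rank 3, and its Smith normal form has invariant factors (1,1,1).

Now H_k = ker ∂_k / im ∂_{k+1}, so:

  H_0: rank C_0 − rank ∂_1 = 4 − 3 = 1, and the invariant factors of ∂_1 are all 1, so H_0 = Z.
  H_1: rank ker ∂_1 − rank ∂_2 = (6 − 3) − 3 = 0, and the invariant factors of ∂_2 are all 1, so H_1 = 0.
  H_2: rank ker ∂_2 − rank ∂_3 = (4 − 3) − 0 = 1, and there is no ∂_3, so H_2 = Z.

H_0 ≅ Z,  H_1 = 0,  H_2 ≅ Z.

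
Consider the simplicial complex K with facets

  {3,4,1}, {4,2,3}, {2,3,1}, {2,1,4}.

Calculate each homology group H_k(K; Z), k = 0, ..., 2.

We work with the vertex ordering 1 < 2 < 3 < 4. The simplices of K, each written with vertices in increasing order, are:

  0-simplices (4): [1], [2], [3], [4]
  1-simplices (6): [1,2], [1,3], [1,4], [2,3], [2,4], [3,4]
  2-simplices (4): [1,2,3], [1,2,4], [1,3,4], [2,3,4]

so the chain groups are C_0 ≅ Z^4, C_1 ≅ Z^6, C_2 ≅ Z^4.

The boundary map ∂_1: C_1 → C_0 is given by ∂[p,q] = [q] − [p]. For instance
  ∂[3,4] = [4] − [3].
The 4×6 boundary matrix has rank 3 and Smith normal form diag(1,1,1).

∂_2: C_2 → C_1 maps a triangle to the signed sum of its edges. For instance
  ∂[1,2,3] = [2,3] − [1,3] + [1,2],
  ∂[1,2,4] = [2,4] − [1,4] + [1,2].
This gives a 6×4 integer matrix of rank 3; reducing to Smith normal form yields diagonal entries (1,1,1).

From H_k ≅ ker(∂_k) / im(∂_{k+1}) we obtain:

  H_0: rank C_0 − rank ∂_1 = 4 − 3 = 1, and the invariant factors of ∂_1 are all 1, so H_0 = Z.
  H_1: rank ker ∂_1 − rank ∂_2 = (6 − 3) − 3 = 0, and the invariant factors of ∂_2 are all 1, so H_1 = 0.
  H_2: rank ker ∂_2 − rank ∂_3 = (4 − 3) − 0 = 1, and there is no ∂_3, so H_2 = Z.

(K is a triangulation of the 2-sphere S^2.)

H_0 ≅ Z,  H_1 = 0,  H_2 ≅ Z.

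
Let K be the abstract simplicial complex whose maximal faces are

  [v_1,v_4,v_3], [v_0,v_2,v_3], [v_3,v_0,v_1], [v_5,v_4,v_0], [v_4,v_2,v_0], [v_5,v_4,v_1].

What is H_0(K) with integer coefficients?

H_0 = Z.

Order the vertices as v_0 < v_1 < v_2 < v_3 < v_4 < v_5. Listing each simplex with vertices in this order, K has dimension 2 with simplices:

  0-simplices (6): [v_0], [v_1], [v_2], [v_3], [v_4], [v_5]
  1-simplices (12): [v_0,v_1], [v_0,v_2], [v_0,v_3], [v_0,v_4], [v_0,v_5], [v_1,v_3], [v_1,v_4], [v_1,v_5], [v_2,v_3], [v_2,v_4], [v_3,v_4], [v_4,v_5]
  2-simplices (6): [v_0,v_1,v_3], [v_0,v_2,v_3], [v_0,v_2,v_4], [v_0,v_4,v_5], [v_1,v_3,v_4], [v_1,v_4,v_5]

Hence C_0 ≅ Z^6, C_1 ≅ Z^12, C_2 ≅ Z^6.

The boundary map ∂_1: C_1 → C_0 maps an edge to its endpoints' difference, ∂[p,q] = q − p. For instance
  ∂[v_0,v_1] = [v_1] − [v_0].
This gives a 6×12 integer matrix of rank 5; reducing to Smith normal form yields diagonal entries (1,1,1,1,1).

Boundary ∂_2: C_2 → C_1 acts by ∂[p,q,r] = [q,r] − [p,r] + [p,q]. For instance
  ∂[v_1,v_4,v_5] = [v_4,v_5] − [v_1,v_5] + [v_1,v_4],
  ∂[v_0,v_2,v_3] = [v_2,v_3] − [v_0,v_3] + [v_0,v_2].
The 12×6 boundary matrix has rank 6 and Smith normal form diag(1,1,1,1,1,1).

Reading off H_k = ker ∂_k / im ∂_{k+1}:

  H_0: rank C_0 − rank ∂_1 = 6 − 5 = 1, and the invariant factors of ∂_1 are all 1, so H_0 = Z.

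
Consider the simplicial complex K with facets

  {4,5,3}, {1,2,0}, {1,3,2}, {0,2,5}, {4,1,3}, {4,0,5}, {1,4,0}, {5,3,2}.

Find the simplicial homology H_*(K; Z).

H_0 = Z,  H_1 = 0,  H_2 = Z.

K has 6 vertices, 12 edges, 8 triangles.
rank ∂_0 = 0, rank ∂_1 = 5 ⇒ b_0 = 6 − 0 − 5 = 1; all invariant factors of ∂_1 are 1 so no torsion. So H_0 ≅ Z.
rank ∂_1 = 5, rank ∂_2 = 7 ⇒ b_1 = 12 − 5 − 7 = 0; all invariant factors of ∂_2 are 1 so no torsion. So H_1 ≅ 0.
rank ∂_2 = 7, rank ∂_3 = 0 ⇒ b_2 = 8 − 7 − 0 = 1. So H_2 ≅ Z.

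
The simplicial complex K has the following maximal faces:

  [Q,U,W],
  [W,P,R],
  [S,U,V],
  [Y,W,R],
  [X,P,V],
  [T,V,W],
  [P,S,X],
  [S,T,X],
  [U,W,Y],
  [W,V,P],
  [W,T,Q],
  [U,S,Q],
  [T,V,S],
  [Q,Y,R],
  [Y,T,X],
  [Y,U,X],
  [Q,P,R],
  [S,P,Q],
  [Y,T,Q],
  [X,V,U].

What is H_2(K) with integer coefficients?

H_2 = 0.

K has 10 vertices, 30 edges, 20 triangles.
rank ∂_2 = 20, rank ∂_3 = 0 ⇒ b_2 = 20 − 20 − 0 = 0. So H_2 = 0.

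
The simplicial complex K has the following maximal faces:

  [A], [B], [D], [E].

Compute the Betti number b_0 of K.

b_0 = 4.

Fix the vertex order A < B < D < E and write every simplex with vertices in increasing order. Then dim K = 0 and the simplices of K are:

  0-simplices (4): A, B, D, E

giving chain groups C_0 ≅ Z^4.

From H_k ≅ ker(∂_k) / im(∂_{k+1}) we obtain:

  H_0: rank C_0 − rank ∂_1 = 4 − 0 = 4, and there is no ∂_1, so H_0 ≅ Z^4.

(K is a triangulation of a set of 4 points.)

Hence the Betti numbers are b_0 = 4.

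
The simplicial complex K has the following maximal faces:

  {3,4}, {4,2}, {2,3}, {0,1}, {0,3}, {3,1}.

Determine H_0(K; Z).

Fix the vertex order 0 < 1 < 2 < 3 < 4 and write every simplex with vertices in increasing order. Then dim K = 1 and the simplices of K are:

  0-simplices (5): [0], [1], [2], [3], [4]
  1-simplices (6): [0,1], [0,3], [1,3], [2,3], [2,4], [3,4]

giving chain groups C_0 ≅ Z^5, C_1 ≅ Z^6.

Boundary ∂_1: C_1 → C_0 is given by ∂[p,q] = [q] − [p].
This gives a 5×6 integer matrix of rank 4; reducing to Smith normal form yields diagonal entries (1,1,1,1).

Computing H_k = (kernel of ∂_k) / (image of ∂_{k+1}):

  H_0: rank C_0 − rank ∂_1 = 5 − 4 = 1, and the invariant factors of ∂_1 are all 1, so H_0 ≅ Z.

(K is a triangulation of a wedge of 2 circles.)

H_0 ≅ Z.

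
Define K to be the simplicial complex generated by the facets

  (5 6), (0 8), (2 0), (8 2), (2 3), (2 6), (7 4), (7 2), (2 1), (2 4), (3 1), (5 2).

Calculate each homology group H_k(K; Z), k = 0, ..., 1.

H_0 ≅ Z,  H_1 ≅ Z^4.

Take the total order 0 < 1 < 2 < 3 < 4 < 5 < 6 < 7 < 8 on the vertex set. Then K (dimension 1) consists of the simplices:

  0-simplices (9): [0], [1], [2], [3], [4], [5], [6], [7], [8]
  1-simplices (12): [0,2], [0,8], [1,2], [1,3], [2,3], [2,4], [2,5], [2,6], [2,7], [2,8], [4,7], [5,6]

Hence C_0 ≅ Z^9, C_1 ≅ Z^12.

∂_1: C_1 → C_0 maps an edge to its endpoints' difference, ∂[p,q] = q − p.
As a 9×12 matrix over Z this has rank 8, with invariant factors (1,1,1,1,1,1,1,1).

Computing H_k = (kernel of ∂_k) / (image of ∂_{k+1}):

  H_0: rank C_0 − rank ∂_1 = 9 − 8 = 1, and the invariant factors of ∂_1 are all 1, so H_0 ≅ Z.
  H_1: rank ker ∂_1 − rank ∂_2 = (12 − 8) − 0 = 4, and there is no ∂_2, so H_1 ≅ Z^4.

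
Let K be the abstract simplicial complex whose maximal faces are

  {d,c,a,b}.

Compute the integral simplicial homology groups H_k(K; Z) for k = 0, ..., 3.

H_0 = Z,  H_1 = 0,  H_2 = 0,  H_3 = 0.

Fix the vertex order a < b < c < d and write every simplex with vertices in increasing order. Then dim K = 3 and the simplices of K are:

  0-simplices (4): a, b, c, d
  1-simplices (6): ab, ac, ad, bc, bd, cd
  2-simplices (4): abc, abd, acd, bcd
  3-simplices (1): abcd

giving chain groups C_0 ≅ Z^4, C_1 ≅ Z^6, C_2 ≅ Z^4, C_3 ≅ Z^1.

The boundary map ∂_1: C_1 → C_0 is given by ∂[p,q] = [q] − [p].
This gives a 4×6 integer matrix of rank 3; reducing to Smith normal form yields diagonal entries (1,1,1).

∂_2: C_2 → C_1 acts by ∂[p,q,r] = [q,r] − [p,r] + [p,q]. For instance
  ∂abd = bd − ad + ab,
  ∂acd = cd − ad + ac.
The resulting 6×4 matrix has rank 3, and its Smith normal form has invariant factors (1,1,1).

Boundary ∂_3: C_3 → C_2 sends each 3-simplex σ to the alternating sum Σ_i (−1)^i (σ with its i-th vertex removed). For instance
  ∂abcd = bcd − acd + abd − abc.
The 4×1 boundary matrix has rank 1 and Smith normal form diag(1).

From H_k ≅ ker(∂_k) / im(∂_{k+1}) we obtain:

  H_0: rank C_0 − rank ∂_1 = 4 − 3 = 1, and the invariant factors of ∂_1 are all 1, so H_0 = Z.
  H_1: rank ker ∂_1 − rank ∂_2 = (6 − 3) − 3 = 0, and the invariant factors of ∂_2 are all 1, so H_1 = 0.
  H_2: rank ker ∂_2 − rank ∂_3 = (4 − 3) − 1 = 0, and the invariant factors of ∂_3 are all 1, so H_2 = 0.
  H_3: rank ker ∂_3 − rank ∂_4 = (1 − 1) − 0 = 0, and there is no ∂_4, so H_3 = 0.

(K is a triangulation of the 3-simplex.)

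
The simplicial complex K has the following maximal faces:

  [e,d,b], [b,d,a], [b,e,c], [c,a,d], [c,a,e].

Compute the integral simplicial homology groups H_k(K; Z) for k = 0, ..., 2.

H_0 ≅ Z,  H_1 ≅ Z,  H_2 = 0.

Fix the vertex order a < b < c < d < e and write every simplex with vertices in increasing order. Then dim K = 2 and the simplices of K are:

  0-simplices (5): a, b, c, d, e
  1-simplices (10): ab, ac, ad, ae, bc, bd, be, cd, ce, de
  2-simplices (5): abd, acd, ace, bce, bde

Hence C_0 ≅ Z^5, C_1 ≅ Z^10, C_2 ≅ Z^5.

The boundary map ∂_1: C_1 → C_0 maps an edge to its endpoints' difference, ∂[p,q] = q − p.
This gives a 5×10 integer matrix of rank 4; reducing to Smith normal form yields diagonal entries (1,1,1,1).

∂_2: C_2 → C_1 acts by ∂[p,q,r] = [q,r] − [p,r] + [p,q]. For instance
  ∂ace = ce − ae + ac,
  ∂abd = bd − ad + ab.
The 10×5 boundary matrix has rank 5 and Smith normal form diag(1,1,1,1,1).

From H_k ≅ ker(∂_k) / im(∂_{k+1}) we obtain:

  H_0: rank C_0 − rank ∂_1 = 5 − 4 = 1, and the invariant factors of ∂_1 are all 1, so H_0 = Z.
  H_1: rank ker ∂_1 − rank ∂_2 = (10 − 4) − 5 = 1, and the invariant factors of ∂_2 are all 1, so H_1 = Z.
  H_2: rank ker ∂_2 − rank ∂_3 = (5 − 5) − 0 = 0, and there is no ∂_3, so H_2 = 0.

As a check, the Euler characteristic is 5 − 10 + 5 = 0, which agrees with 1 − 1 + 0 = 0.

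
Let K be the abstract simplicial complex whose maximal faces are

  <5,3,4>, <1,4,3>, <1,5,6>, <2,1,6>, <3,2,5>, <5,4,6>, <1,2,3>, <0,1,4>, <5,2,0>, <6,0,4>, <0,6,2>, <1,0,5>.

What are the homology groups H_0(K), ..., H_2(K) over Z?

H_0 ≅ Z,  H_1 ≅ Z/2Z,  H_2 = 0.

We work with the vertex ordering 0 < 1 < 2 < 3 < 4 < 5 < 6. The simplices of K, each written with vertices in increasing order, are:

  0-simplices (7): [0], [1], [2], [3], [4], [5], [6]
  1-simplices (18): [0,1], [0,2], [0,4], [0,5], [0,6], [1,2], [1,3], [1,4], [1,5], [1,6], [2,3], [2,5], [2,6], [3,4], [3,5], [4,5], [4,6], [5,6]
  2-simplices (12): [0,1,4], [0,1,5], [0,2,5], [0,2,6], [0,4,6], [1,2,3], [1,2,6], [1,3,4], [1,5,6], [2,3,5], [3,4,5], [4,5,6]

Hence C_0 ≅ Z^7, C_1 ≅ Z^18, C_2 ≅ Z^12.

∂_1: C_1 → C_0 is given by ∂[p,q] = [q] − [p].
The 7×18 boundary matrix has rank 6 and Smith normal form diag(1,1,1,1,1,1).

Boundary ∂_2: C_2 → C_1 maps a triangle to the signed sum of its edges. For instance
  ∂[4,5,6] = [5,6] − [4,6] + [4,5],
  ∂[1,3,4] = [3,4] − [1,4] + [1,3].
As a 18×12 matrix over Z this has rank 12, with invariant factors (1,1,1,1,1,1,1,1,1,1,1,2).

Computing H_k = (kernel of ∂_k) / (image of ∂_{k+1}):

  H_0: rank C_0 − rank ∂_1 = 7 − 6 = 1, and the invariant factors of ∂_1 are all 1, so H_0 = Z.
  H_1: rank ker ∂_1 − rank ∂_2 = (18 − 6) − 12 = 0, and ∂_2 has invariant factor 2 > 1, so H_1 = Z/2Z.
  H_2: rank ker ∂_2 − rank ∂_3 = (12 − 12) − 0 = 0, and there is no ∂_3, so H_2 = 0.

(K is a triangulation of the real projective plane RP^2.)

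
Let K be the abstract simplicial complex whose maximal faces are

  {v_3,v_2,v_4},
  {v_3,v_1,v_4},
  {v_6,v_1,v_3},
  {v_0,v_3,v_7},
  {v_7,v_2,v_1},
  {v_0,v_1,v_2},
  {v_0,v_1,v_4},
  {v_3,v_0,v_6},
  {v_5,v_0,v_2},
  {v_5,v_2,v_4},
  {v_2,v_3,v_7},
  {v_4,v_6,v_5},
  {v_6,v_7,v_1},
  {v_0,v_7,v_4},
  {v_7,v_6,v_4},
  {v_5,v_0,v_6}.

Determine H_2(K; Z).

H_2 ≅ Z.

Order the vertices as v_0 < v_1 < v_2 < v_3 < v_4 < v_5 < v_6 < v_7. Listing each simplex with vertices in this order, K has dimension 2 with simplices:

  0-simplices (8): [v_0], [v_1], [v_2], [v_3], [v_4], [v_5], [v_6], [v_7]
  1-simplices (24): (24 of them)
  2-simplices (16): (16 of them)

Hence C_0 ≅ Z^8, C_1 ≅ Z^24, C_2 ≅ Z^16.

∂_1: C_1 → C_0 maps an edge to its endpoints' difference, ∂[p,q] = q − p. For instance
  ∂[v_6,v_7] = [v_7] − [v_6].
The 8×24 boundary matrix has rank 7 and Smith normal form diag(1,1,1,1,1,1,1).

The boundary map ∂_2: C_2 → C_1 maps a triangle to the signed sum of its edges. For instance
  ∂[v_1,v_3,v_4] = [v_3,v_4] − [v_1,v_4] + [v_1,v_3],
  ∂[v_1,v_6,v_7] = [v_6,v_7] − [v_1,v_7] + [v_1,v_6].
The resulting 24×16 matrix has rank 15, and its Smith normal form has invariant factors (1,1,1,1,1,1,1,1,1,1,1,1,1,1,1).

Reading off H_k = ker ∂_k / im ∂_{k+1}:

  H_2: rank ker ∂_2 − rank ∂_3 = (16 − 15) − 0 = 1, and there is no ∂_3, so H_2 ≅ Z.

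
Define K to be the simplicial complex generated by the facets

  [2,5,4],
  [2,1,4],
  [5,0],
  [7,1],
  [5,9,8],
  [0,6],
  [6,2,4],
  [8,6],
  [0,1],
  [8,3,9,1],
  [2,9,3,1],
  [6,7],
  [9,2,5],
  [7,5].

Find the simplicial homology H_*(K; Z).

H_0 = Z,  H_1 = Z^5,  H_2 = 0,  H_3 = 0.

Take the total order 0 < 1 < 2 < 3 < 4 < 5 < 6 < 7 < 8 < 9 on the vertex set. Then K (dimension 3) consists of the simplices:

  0-simplices (10): [0], [1], [2], [3], [4], [5], [6], [7], [8], [9]
  1-simplices (24): (24 of them)
  2-simplices (12): [1,2,3], [1,2,4], [1,2,9], [1,3,8], [1,3,9], [1,8,9], [2,3,9], [2,4,5], [2,4,6], [2,5,9], [3,8,9], [5,8,9]
  3-simplices (2): [1,2,3,9], [1,3,8,9]

Hence C_0 ≅ Z^10, C_1 ≅ Z^24, C_2 ≅ Z^12, C_3 ≅ Z^2.

The boundary map ∂_1: C_1 → C_0 sends each edge [p,q] (with p < q) to q − p.
The 10×24 boundary matrix has rank 9 and Smith normal form diag(1,1,1,1,1,1,1,1,1).

∂_2: C_2 → C_1 acts by ∂[p,q,r] = [q,r] − [p,r] + [p,q]. For instance
  ∂[3,8,9] = [8,9] − [3,9] + [3,8],
  ∂[1,2,3] = [2,3] − [1,3] + [1,2].
As a 24×12 matrix over Z this has rank 10, with invariant factors (1,1,1,1,1,1,1,1,1,1).

The boundary map ∂_3: C_3 → C_2 sends each 3-simplex σ to the alternating sum Σ_i (−1)^i (σ with its i-th vertex removed). For instance
  ∂[1,2,3,9] = [2,3,9] − [1,3,9] + [1,2,9] − [1,2,3],
  ∂[1,3,8,9] = [3,8,9] − [1,8,9] + [1,3,9] − [1,3,8].
This gives a 12×2 integer matrix of rank 2; reducing to Smith normal form yields diagonal entries (1,1).

Now H_k = ker ∂_k / im ∂_{k+1}, so:

  H_0: rank C_0 − rank ∂_1 = 10 − 9 = 1, and the invariant factors of ∂_1 are all 1, so H_0 = Z.
  H_1: rank ker ∂_1 − rank ∂_2 = (24 − 9) − 10 = 5, and the invariant factors of ∂_2 are all 1, so H_1 = Z^5.
  H_2: rank ker ∂_2 − rank ∂_3 = (12 − 10) − 2 = 0, and the invariant factors of ∂_3 are all 1, so H_2 = 0.
  H_3: rank ker ∂_3 − rank ∂_4 = (2 − 2) − 0 = 0, and there is no ∂_4, so H_3 = 0.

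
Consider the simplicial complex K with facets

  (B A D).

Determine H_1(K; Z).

Fix the vertex order A < B < D and write every simplex with vertices in increasing order. Then dim K = 2 and the simplices of K are:

  0-simplices (3): A, B, D
  1-simplices (3): AB, AD, BD
  2-simplices (1): ABD

Hence C_0 ≅ Z^3, C_1 ≅ Z^3, C_2 ≅ Z^1.

Boundary ∂_1: C_1 → C_0 sends each edge [p,q] (with p < q) to q − p. For instance
  ∂AD = D − A.
The resulting 3×3 matrix has rank 2, and its Smith normal form has invariant factors (1,1).

The boundary map ∂_2: C_2 → C_1 maps a triangle to the signed sum of its edges. For instance
  ∂ABD = BD − AD + AB.
As a 3×1 matrix over Z this has rank 1, with invariant factors (1).

Reading off H_k = ker ∂_k / im ∂_{k+1}:

  H_1: rank ker ∂_1 − rank ∂_2 = (3 − 2) − 1 = 0, and the invariant factors of ∂_2 are all 1, so H_1 = 0.

H_1 = 0.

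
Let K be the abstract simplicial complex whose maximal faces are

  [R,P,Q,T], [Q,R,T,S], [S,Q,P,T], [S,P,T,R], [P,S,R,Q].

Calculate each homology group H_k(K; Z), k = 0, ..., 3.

H_0 ≅ Z,  H_1 = 0,  H_2 = 0,  H_3 ≅ Z.

Take the total order P < Q < R < S < T on the vertex set. Then K (dimension 3) consists of the simplices:

  0-simplices (5): P, Q, R, S, T
  1-simplices (10): PQ, PR, PS, PT, QR, QS, QT, RS, RT, ST
  2-simplices (10): PQR, PQS, PQT, PRS, PRT, PST, QRS, QRT, QST, RST
  3-simplices (5): PQRS, PQRT, PQST, PRST, QRST

Hence C_0 ≅ Z^5, C_1 ≅ Z^10, C_2 ≅ Z^10, C_3 ≅ Z^5.

∂_1: C_1 → C_0 maps an edge to its endpoints' difference, ∂[p,q] = q − p. For instance
  ∂QT = T − Q.
The resulting 5×10 matrix has rank 4, and its Smith normal form has invariant factors (1,1,1,1).

∂_2: C_2 → C_1 maps a triangle to the signed sum of its edges. For instance
  ∂PST = ST − PT + PS,
  ∂QRT = RT − QT + QR.
The 10×10 boundary matrix has rank 6 and Smith normal form diag(1,1,1,1,1,1).

The boundary map ∂_3: C_3 → C_2 sends each 3-simplex σ to the alternating sum Σ_i (−1)^i (σ with its i-th vertex removed). For instance
  ∂PQRS = QRS − PRS + PQS − PQR,
  ∂QRST = RST − QST + QRT − QRS.
As a 10×5 matrix over Z this has rank 4, with invariant factors (1,1,1,1).

Computing H_k = (kernel of ∂_k) / (image of ∂_{k+1}):

  H_0: rank C_0 − rank ∂_1 = 5 − 4 = 1, and the invariant factors of ∂_1 are all 1, so H_0 ≅ Z.
  H_1: rank ker ∂_1 − rank ∂_2 = (10 − 4) − 6 = 0, and the invariant factors of ∂_2 are all 1, so H_1 ≅ 0.
  H_2: rank ker ∂_2 − rank ∂_3 = (10 − 6) − 4 = 0, and the invariant factors of ∂_3 are all 1, so H_2 ≅ 0.
  H_3: rank ker ∂_3 − rank ∂_4 = (5 − 4) − 0 = 1, and there is no ∂_4, so H_3 ≅ Z.

As a check, the Euler characteristic is 5 − 10 + 10 − 5 = 0, which agrees with 1 − 0 + 0 − 1 = 0.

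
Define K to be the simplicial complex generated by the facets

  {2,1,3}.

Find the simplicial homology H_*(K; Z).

Order the vertices as 1 < 2 < 3. Listing each simplex with vertices in this order, K has dimension 2 with simplices:

  0-simplices (3): [1], [2], [3]
  1-simplices (3): [1,2], [1,3], [2,3]
  2-simplices (1): [1,2,3]

so the chain groups are C_0 ≅ Z^3, C_1 ≅ Z^3, C_2 ≅ Z^1.

Boundary ∂_1: C_1 → C_0 maps an edge to its endpoints' difference, ∂[p,q] = q − p.
The resulting 3×3 matrix has rank 2, and its Smith normal form has invariant factors (1,1).

Boundary ∂_2: C_2 → C_1 maps a triangle to the signed sum of its edges. For instance
  ∂[1,2,3] = [2,3] − [1,3] + [1,2].
This gives a 3×1 integer matrix of rank 1; reducing to Smith normal form yields diagonal entries (1).

Now H_k = ker ∂_k / im ∂_{k+1}, so:

  H_0: rank C_0 − rank ∂_1 = 3 − 2 = 1, and the invariant factors of ∂_1 are all 1, so H_0 ≅ Z.
  H_1: rank ker ∂_1 − rank ∂_2 = (3 − 2) − 1 = 0, and the invariant factors of ∂_2 are all 1, so H_1 ≅ 0.
  H_2: rank ker ∂_2 − rank ∂_3 = (1 − 1) − 0 = 0, and there is no ∂_3, so H_2 ≅ 0.

As a check, the Euler characteristic is 3 − 3 + 1 = 1, which agrees with 1 − 0 + 0 = 1.
(K is a triangulation of the 2-simplex.)

H_0 = Z,  H_1 = 0,  H_2 = 0.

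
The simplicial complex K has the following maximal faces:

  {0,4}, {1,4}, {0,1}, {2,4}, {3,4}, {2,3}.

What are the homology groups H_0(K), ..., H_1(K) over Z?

H_0 ≅ Z,  H_1 ≅ Z^2.

Fix the vertex order 0 < 1 < 2 < 3 < 4 and write every simplex with vertices in increasing order. Then dim K = 1 and the simplices of K are:

  0-simplices (5): [0], [1], [2], [3], [4]
  1-simplices (6): [0,1], [0,4], [1,4], [2,3], [2,4], [3,4]

so the chain groups are C_0 ≅ Z^5, C_1 ≅ Z^6.

The boundary map ∂_1: C_1 → C_0 is given by ∂[p,q] = [q] − [p]. For instance
  ∂[0,4] = [4] − [0].
As a 5×6 matrix over Z this has rank 4, with invariant factors (1,1,1,1).

Computing H_k = (kernel of ∂_k) / (image of ∂_{k+1}):

  H_0: rank C_0 − rank ∂_1 = 5 − 4 = 1, and the invariant factors of ∂_1 are all 1, so H_0 ≅ Z.
  H_1: rank ker ∂_1 − rank ∂_2 = (6 − 4) − 0 = 2, and there is no ∂_2, so H_1 ≅ Z^2.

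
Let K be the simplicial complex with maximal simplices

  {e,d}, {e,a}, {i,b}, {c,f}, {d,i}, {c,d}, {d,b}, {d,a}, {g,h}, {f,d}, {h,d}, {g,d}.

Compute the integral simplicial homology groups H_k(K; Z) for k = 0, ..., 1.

Order the vertices as a < b < c < d < e < f < g < h < i. Listing each simplex with vertices in this order, K has dimension 1 with simplices:

  0-simplices (9): a, b, c, d, e, f, g, h, i
  1-simplices (12): ad, ae, bd, bi, cd, cf, de, df, dg, dh, di, gh

giving chain groups C_0 ≅ Z^9, C_1 ≅ Z^12.

Boundary ∂_1: C_1 → C_0 maps an edge to its endpoints' difference, ∂[p,q] = q − p. For instance
  ∂di = i − d.
As a 9×12 matrix over Z this has rank 8, with invariant factors (1,1,1,1,1,1,1,1).

Computing H_k = (kernel of ∂_k) / (image of ∂_{k+1}):

  H_0: rank C_0 − rank ∂_1 = 9 − 8 = 1, and the invariant factors of ∂_1 are all 1, so H_0 = Z.
  H_1: rank ker ∂_1 − rank ∂_2 = (12 − 8) − 0 = 4, and there is no ∂_2, so H_1 = Z^4.

H_0 = Z,  H_1 = Z^4.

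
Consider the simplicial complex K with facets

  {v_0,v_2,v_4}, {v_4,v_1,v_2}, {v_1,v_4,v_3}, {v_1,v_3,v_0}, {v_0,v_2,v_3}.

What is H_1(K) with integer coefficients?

H_1 ≅ Z.

Take the total order v_0 < v_1 < v_2 < v_3 < v_4 on the vertex set. Then K (dimension 2) consists of the simplices:

  0-simplices (5): [v_0], [v_1], [v_2], [v_3], [v_4]
  1-simplices (10): [v_0,v_1], [v_0,v_2], [v_0,v_3], [v_0,v_4], [v_1,v_2], [v_1,v_3], [v_1,v_4], [v_2,v_3], [v_2,v_4], [v_3,v_4]
  2-simplices (5): [v_0,v_1,v_3], [v_0,v_2,v_3], [v_0,v_2,v_4], [v_1,v_2,v_4], [v_1,v_3,v_4]

giving chain groups C_0 ≅ Z^5, C_1 ≅ Z^10, C_2 ≅ Z^5.

∂_1: C_1 → C_0 is given by ∂[p,q] = [q] − [p].
The 5×10 boundary matrix has rank 4 and Smith normal form diag(1,1,1,1).

The boundary map ∂_2: C_2 → C_1 sends each 2-simplex [p,q,r] to [q,r] − [p,r] + [p,q]. For instance
  ∂[v_0,v_2,v_3] = [v_2,v_3] − [v_0,v_3] + [v_0,v_2],
  ∂[v_0,v_1,v_3] = [v_1,v_3] − [v_0,v_3] + [v_0,v_1].
This gives a 10×5 integer matrix of rank 5; reducing to Smith normal form yields diagonal entries (1,1,1,1,1).

From H_k ≅ ker(∂_k) / im(∂_{k+1}) we obtain:

  H_1: rank ker ∂_1 − rank ∂_2 = (10 − 4) − 5 = 1, and the invariant factors of ∂_2 are all 1, so H_1 = Z.

(K is a triangulation of the Möbius band.)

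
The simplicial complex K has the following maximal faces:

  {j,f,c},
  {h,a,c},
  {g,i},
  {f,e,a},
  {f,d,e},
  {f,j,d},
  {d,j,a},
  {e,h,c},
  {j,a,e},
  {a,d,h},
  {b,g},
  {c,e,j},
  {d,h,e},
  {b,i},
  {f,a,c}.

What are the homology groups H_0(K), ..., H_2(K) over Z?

Order the vertices as a < b < c < d < e < f < g < h < i < j. Listing each simplex with vertices in this order, K has dimension 2 with simplices:

  0-simplices (10): a, b, c, d, e, f, g, h, i, j
  1-simplices (21): ac, ad, ae, af, ah, aj, bg, bi, ce, cf, ch, cj, de, df, dh, dj, ef, eh, ej, fj, gi
  2-simplices (12): acf, ach, adh, adj, aef, aej, ceh, cej, cfj, def, deh, dfj

Hence C_0 ≅ Z^10, C_1 ≅ Z^21, C_2 ≅ Z^12.

∂_1: C_1 → C_0 sends each edge [p,q] (with p < q) to q − p. For instance
  ∂cj = j − c.
The 10×21 boundary matrix has rank 8 and Smith normal form diag(1,1,1,1,1,1,1,1).

∂_2: C_2 → C_1 sends each 2-simplex [p,q,r] to [q,r] − [p,r] + [p,q]. For instance
  ∂ceh = eh − ch + ce,
  ∂aef = ef − af + ae.
As a 21×12 matrix over Z this has rank 12, with invariant factors (1,1,1,1,1,1,1,1,1,1,1,2).

From H_k ≅ ker(∂_k) / im(∂_{k+1}) we obtain:

  H_0: rank C_0 − rank ∂_1 = 10 − 8 = 2, and the invariant factors of ∂_1 are all 1, so H_0 = Z^2.
  H_1: rank ker ∂_1 − rank ∂_2 = (21 − 8) − 12 = 1, and ∂_2 has invariant factor 2 > 1, so H_1 = Z ⊕ Z/2.
  H_2: rank ker ∂_2 − rank ∂_3 = (12 − 12) − 0 = 0, and there is no ∂_3, so H_2 = 0.

(K is a triangulation of the disjoint union of the circle S^1 and the real projective plane RP^2.)

H_0 = Z^2,  H_1 = Z ⊕ Z/2,  H_2 = 0.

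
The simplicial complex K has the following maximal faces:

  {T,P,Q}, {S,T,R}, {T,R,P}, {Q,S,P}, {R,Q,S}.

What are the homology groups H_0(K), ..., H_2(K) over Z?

Take the total order P < Q < R < S < T on the vertex set. Then K (dimension 2) consists of the simplices:

  0-simplices (5): P, Q, R, S, T
  1-simplices (10): PQ, PR, PS, PT, QR, QS, QT, RS, RT, ST
  2-simplices (5): PQS, PQT, PRT, QRS, RST

Hence C_0 ≅ Z^5, C_1 ≅ Z^10, C_2 ≅ Z^5.

∂_1: C_1 → C_0 sends each edge [p,q] (with p < q) to q − p. For instance
  ∂PR = R − P.
The 5×10 boundary matrix has rank 4 and Smith normal form diag(1,1,1,1).

Boundary ∂_2: C_2 → C_1 maps a triangle to the signed sum of its edges. For instance
  ∂PQT = QT − PT + PQ,
  ∂PRT = RT − PT + PR.
As a 10×5 matrix over Z this has rank 5, with invariant factors (1,1,1,1,1).

Computing H_k = (kernel of ∂_k) / (image of ∂_{k+1}):

  H_0: rank C_0 − rank ∂_1 = 5 − 4 = 1, and the invariant factors of ∂_1 are all 1, so H_0 = Z.
  H_1: rank ker ∂_1 − rank ∂_2 = (10 − 4) − 5 = 1, and the invariant factors of ∂_2 are all 1, so H_1 = Z.
  H_2: rank ker ∂_2 − rank ∂_3 = (5 − 5) − 0 = 0, and there is no ∂_3, so H_2 = 0.

As a check, the Euler characteristic is 5 − 10 + 5 = 0, which agrees with 1 − 1 + 0 = 0.
(K is a triangulation of the Möbius band.)

H_0 = Z,  H_1 = Z,  H_2 = 0.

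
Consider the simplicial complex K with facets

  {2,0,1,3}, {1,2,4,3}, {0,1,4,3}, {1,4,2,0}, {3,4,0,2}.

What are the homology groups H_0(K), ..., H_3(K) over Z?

H_0 = Z,  H_1 = 0,  H_2 = 0,  H_3 = Z.

Order the vertices as 0 < 1 < 2 < 3 < 4. Listing each simplex with vertices in this order, K has dimension 3 with simplices:

  0-simplices (5): [0], [1], [2], [3], [4]
  1-simplices (10): [0,1], [0,2], [0,3], [0,4], [1,2], [1,3], [1,4], [2,3], [2,4], [3,4]
  2-simplices (10): [0,1,2], [0,1,3], [0,1,4], [0,2,3], [0,2,4], [0,3,4], [1,2,3], [1,2,4], [1,3,4], [2,3,4]
  3-simplices (5): [0,1,2,3], [0,1,2,4], [0,1,3,4], [0,2,3,4], [1,2,3,4]

so the chain groups are C_0 ≅ Z^5, C_1 ≅ Z^10, C_2 ≅ Z^10, C_3 ≅ Z^5.

The boundary map ∂_1: C_1 → C_0 is given by ∂[p,q] = [q] − [p]. For instance
  ∂[3,4] = [4] − [3].
The 5×10 boundary matrix has rank 4 and Smith normal form diag(1,1,1,1).

The boundary map ∂_2: C_2 → C_1 acts by ∂[p,q,r] = [q,r] − [p,r] + [p,q]. For instance
  ∂[0,1,3] = [1,3] − [0,3] + [0,1],
  ∂[1,3,4] = [3,4] − [1,4] + [1,3].
The resulting 10×10 matrix has rank 6, and its Smith normal form has invariant factors (1,1,1,1,1,1).

Boundary ∂_3: C_3 → C_2 sends each 3-simplex σ to the alternating sum Σ_i (−1)^i (σ with its i-th vertex removed). For instance
  ∂[0,1,3,4] = [1,3,4] − [0,3,4] + [0,1,4] − [0,1,3],
  ∂[1,2,3,4] = [2,3,4] − [1,3,4] + [1,2,4] − [1,2,3].
The resulting 10×5 matrix has rank 4, and its Smith normal form has invariant factors (1,1,1,1).

Reading off H_k = ker ∂_k / im ∂_{k+1}:

  H_0: rank C_0 − rank ∂_1 = 5 − 4 = 1, and the invariant factors of ∂_1 are all 1, so H_0 ≅ Z.
  H_1: rank ker ∂_1 − rank ∂_2 = (10 − 4) − 6 = 0, and the invariant factors of ∂_2 are all 1, so H_1 ≅ 0.
  H_2: rank ker ∂_2 − rank ∂_3 = (10 − 6) − 4 = 0, and the invariant factors of ∂_3 are all 1, so H_2 ≅ 0.
  H_3: rank ker ∂_3 − rank ∂_4 = (5 − 4) − 0 = 1, and there is no ∂_4, so H_3 ≅ Z.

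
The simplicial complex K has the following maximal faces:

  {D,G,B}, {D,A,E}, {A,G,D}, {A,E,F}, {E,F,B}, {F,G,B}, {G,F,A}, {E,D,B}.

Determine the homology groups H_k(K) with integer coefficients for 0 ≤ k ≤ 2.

H_0 = Z,  H_1 = 0,  H_2 = Z.

Fix the vertex order A < B < D < E < F < G and write every simplex with vertices in increasing order. Then dim K = 2 and the simplices of K are:

  0-simplices (6): A, B, D, E, F, G
  1-simplices (12): AD, AE, AF, AG, BD, BE, BF, BG, DE, DG, EF, FG
  2-simplices (8): ADE, ADG, AEF, AFG, BDE, BDG, BEF, BFG

giving chain groups C_0 ≅ Z^6, C_1 ≅ Z^12, C_2 ≅ Z^8.

The boundary map ∂_1: C_1 → C_0 sends each edge [p,q] (with p < q) to q − p.
The 6×12 boundary matrix has rank 5 and Smith normal form diag(1,1,1,1,1).

Boundary ∂_2: C_2 → C_1 maps a triangle to the signed sum of its edges. For instance
  ∂ADG = DG − AG + AD,
  ∂BDE = DE − BE + BD.
This gives a 12×8 integer matrix of rank 7; reducing to Smith normal form yields diagonal entries (1,1,1,1,1,1,1).

Now H_k = ker ∂_k / im ∂_{k+1}, so:

  H_0: rank C_0 − rank ∂_1 = 6 − 5 = 1, and the invariant factors of ∂_1 are all 1, so H_0 = Z.
  H_1: rank ker ∂_1 − rank ∂_2 = (12 − 5) − 7 = 0, and the invariant factors of ∂_2 are all 1, so H_1 = 0.
  H_2: rank ker ∂_2 − rank ∂_3 = (8 − 7) − 0 = 1, and there is no ∂_3, so H_2 = Z.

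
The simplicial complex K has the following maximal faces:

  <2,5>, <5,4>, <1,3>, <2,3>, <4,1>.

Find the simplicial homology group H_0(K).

We work with the vertex ordering 1 < 2 < 3 < 4 < 5. The simplices of K, each written with vertices in increasing order, are:

  0-simplices (5): [1], [2], [3], [4], [5]
  1-simplices (5): [1,3], [1,4], [2,3], [2,5], [4,5]

so the chain groups are C_0 ≅ Z^5, C_1 ≅ Z^5.

Boundary ∂_1: C_1 → C_0 maps an edge to its endpoints' difference, ∂[p,q] = q − p.
The resulting 5×5 matrix has rank 4, and its Smith normal form has invariant factors (1,1,1,1).

From H_k ≅ ker(∂_k) / im(∂_{k+1}) we obtain:

  H_0: rank C_0 − rank ∂_1 = 5 − 4 = 1, and the invariant factors of ∂_1 are all 1, so H_0 = Z.

H_0 = Z.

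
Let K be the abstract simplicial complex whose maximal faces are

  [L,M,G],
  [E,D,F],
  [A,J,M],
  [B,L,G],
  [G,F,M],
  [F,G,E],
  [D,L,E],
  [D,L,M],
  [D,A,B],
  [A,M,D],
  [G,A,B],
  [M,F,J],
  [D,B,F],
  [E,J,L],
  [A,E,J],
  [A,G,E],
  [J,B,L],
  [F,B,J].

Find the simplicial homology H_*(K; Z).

H_0 = Z,  H_1 = Z^2,  H_2 = Z.

We work with the vertex ordering A < B < D < E < F < G < J < L < M. The simplices of K, each written with vertices in increasing order, are:

  0-simplices (9): A, B, D, E, F, G, J, L, M
  1-simplices (27): AB, AD, AE, AG, AJ, AM, BD, BF, BG, BJ, BL, DE, DF, DL, DM, EF, EG, EJ, EL, FG, FJ, FM, GL, GM, JL, JM, LM
  2-simplices (18): ABD, ABG, ADM, AEG, AEJ, AJM, BDF, BFJ, BGL, BJL, DEF, DEL, DLM, EFG, EJL, FGM, FJM, GLM

giving chain groups C_0 ≅ Z^9, C_1 ≅ Z^27, C_2 ≅ Z^18.

Boundary ∂_1: C_1 → C_0 sends each edge [p,q] (with p < q) to q − p. For instance
  ∂EG = G − E.
This gives a 9×27 integer matrix of rank 8; reducing to Smith normal form yields diagonal entries (1,1,1,1,1,1,1,1).

Boundary ∂_2: C_2 → C_1 maps a triangle to the signed sum of its edges. For instance
  ∂EJL = JL − EL + EJ,
  ∂FGM = GM − FM + FG.
As a 27×18 matrix over Z this has rank 17, with invariant factors (1,1,1,1,1,1,1,1,1,1,1,1,1,1,1,1,1).

Reading off H_k = ker ∂_k / im ∂_{k+1}:

  H_0: rank C_0 − rank ∂_1 = 9 − 8 = 1, and the invariant factors of ∂_1 are all 1, so H_0 ≅ Z.
  H_1: rank ker ∂_1 − rank ∂_2 = (27 − 8) − 17 = 2, and the invariant factors of ∂_2 are all 1, so H_1 ≅ Z^2.
  H_2: rank ker ∂_2 − rank ∂_3 = (18 − 17) − 0 = 1, and there is no ∂_3, so H_2 ≅ Z.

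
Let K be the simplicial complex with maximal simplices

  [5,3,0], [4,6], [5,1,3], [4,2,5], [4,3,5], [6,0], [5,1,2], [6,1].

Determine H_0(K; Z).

H_0 ≅ Z.

Fix the vertex order 0 < 1 < 2 < 3 < 4 < 5 < 6 and write every simplex with vertices in increasing order. Then dim K = 2 and the simplices of K are:

  0-simplices (7): [0], [1], [2], [3], [4], [5], [6]
  1-simplices (13): [0,3], [0,5], [0,6], [1,2], [1,3], [1,5], [1,6], [2,4], [2,5], [3,4], [3,5], [4,5], [4,6]
  2-simplices (5): [0,3,5], [1,2,5], [1,3,5], [2,4,5], [3,4,5]

giving chain groups C_0 ≅ Z^7, C_1 ≅ Z^13, C_2 ≅ Z^5.

The boundary map ∂_1: C_1 → C_0 sends each edge [p,q] (with p < q) to q − p.
The resulting 7×13 matrix has rank 6, and its Smith normal form has invariant factors (1,1,1,1,1,1).

Boundary ∂_2: C_2 → C_1 acts by ∂[p,q,r] = [q,r] − [p,r] + [p,q]. For instance
  ∂[1,2,5] = [2,5] − [1,5] + [1,2],
  ∂[1,3,5] = [3,5] − [1,5] + [1,3].
The 13×5 boundary matrix has rank 5 and Smith normal form diag(1,1,1,1,1).

Now H_k = ker ∂_k / im ∂_{k+1}, so:

  H_0: rank C_0 − rank ∂_1 = 7 − 6 = 1, and the invariant factors of ∂_1 are all 1, so H_0 = Z.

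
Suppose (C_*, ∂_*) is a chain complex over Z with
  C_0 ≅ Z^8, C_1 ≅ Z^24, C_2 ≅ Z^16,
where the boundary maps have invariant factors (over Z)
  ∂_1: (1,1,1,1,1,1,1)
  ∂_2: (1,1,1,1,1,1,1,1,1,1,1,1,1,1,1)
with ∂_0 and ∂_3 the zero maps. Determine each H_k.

H_0: b_0 = 8 − 0 − 7 = 1; torsion from ∂_1 factors > 1: none. So H_0 ≅ Z.
H_1: b_1 = 24 − 7 − 15 = 2; torsion from ∂_2 factors > 1: none. So H_1 ≅ Z^2.
H_2: b_2 = 16 − 15 − 0 = 1; torsion from ∂_3 factors > 1: none. So H_2 ≅ Z.

H_0 ≅ Z,  H_1 ≅ Z^2,  H_2 ≅ Z.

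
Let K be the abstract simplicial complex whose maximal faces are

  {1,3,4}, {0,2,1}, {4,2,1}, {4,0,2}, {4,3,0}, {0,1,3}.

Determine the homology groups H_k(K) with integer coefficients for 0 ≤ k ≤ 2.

K has 5 vertices, 9 edges, 6 triangles.
rank ∂_0 = 0, rank ∂_1 = 4 ⇒ b_0 = 5 − 0 − 4 = 1; all invariant factors of ∂_1 are 1 so no torsion. So H_0 ≅ Z.
rank ∂_1 = 4, rank ∂_2 = 5 ⇒ b_1 = 9 − 4 − 5 = 0; all invariant factors of ∂_2 are 1 so no torsion. So H_1 ≅ 0.
rank ∂_2 = 5, rank ∂_3 = 0 ⇒ b_2 = 6 − 5 − 0 = 1. So H_2 ≅ Z.

H_0 = Z,  H_1 = 0,  H_2 = Z.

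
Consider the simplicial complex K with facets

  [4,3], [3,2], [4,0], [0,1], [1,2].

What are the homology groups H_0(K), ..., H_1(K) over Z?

We work with the vertex ordering 0 < 1 < 2 < 3 < 4. The simplices of K, each written with vertices in increasing order, are:

  0-simplices (5): [0], [1], [2], [3], [4]
  1-simplices (5): [0,1], [0,4], [1,2], [2,3], [3,4]

Hence C_0 ≅ Z^5, C_1 ≅ Z^5.

∂_1: C_1 → C_0 is given by ∂[p,q] = [q] − [p]. For instance
  ∂[2,3] = [3] − [2].
As a 5×5 matrix over Z this has rank 4, with invariant factors (1,1,1,1).

Now H_k = ker ∂_k / im ∂_{k+1}, so:

  H_0: rank C_0 − rank ∂_1 = 5 − 4 = 1, and the invariant factors of ∂_1 are all 1, so H_0 = Z.
  H_1: rank ker ∂_1 − rank ∂_2 = (5 − 4) − 0 = 1, and there is no ∂_2, so H_1 = Z.

H_0 = Z,  H_1 = Z.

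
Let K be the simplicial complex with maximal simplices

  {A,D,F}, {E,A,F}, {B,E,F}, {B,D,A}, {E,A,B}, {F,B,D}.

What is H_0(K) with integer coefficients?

H_0 ≅ Z.

Take the total order A < B < D < E < F on the vertex set. Then K (dimension 2) consists of the simplices:

  0-simplices (5): A, B, D, E, F
  1-simplices (9): AB, AD, AE, AF, BD, BE, BF, DF, EF
  2-simplices (6): ABD, ABE, ADF, AEF, BDF, BEF

giving chain groups C_0 ≅ Z^5, C_1 ≅ Z^9, C_2 ≅ Z^6.

∂_1: C_1 → C_0 maps an edge to its endpoints' difference, ∂[p,q] = q − p.
The 5×9 boundary matrix has rank 4 and Smith normal form diag(1,1,1,1).

The boundary map ∂_2: C_2 → C_1 acts by ∂[p,q,r] = [q,r] − [p,r] + [p,q]. For instance
  ∂ABD = BD − AD + AB,
  ∂ABE = BE − AE + AB.
The resulting 9×6 matrix has rank 5, and its Smith normal form has invariant factors (1,1,1,1,1).

Computing H_k = (kernel of ∂_k) / (image of ∂_{k+1}):

  H_0: rank C_0 − rank ∂_1 = 5 − 4 = 1, and the invariant factors of ∂_1 are all 1, so H_0 ≅ Z.

(K is a triangulation of the 2-sphere S^2.)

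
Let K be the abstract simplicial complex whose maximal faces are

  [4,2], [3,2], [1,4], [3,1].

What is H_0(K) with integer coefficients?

H_0 ≅ Z.

Take the total order 1 < 2 < 3 < 4 on the vertex set. Then K (dimension 1) consists of the simplices:

  0-simplices (4): [1], [2], [3], [4]
  1-simplices (4): [1,3], [1,4], [2,3], [2,4]

Hence C_0 ≅ Z^4, C_1 ≅ Z^4.

Boundary ∂_1: C_1 → C_0 is given by ∂[p,q] = [q] − [p].
The 4×4 boundary matrix has rank 3 and Smith normal form diag(1,1,1).

Now H_k = ker ∂_k / im ∂_{k+1}, so:

  H_0: rank C_0 − rank ∂_1 = 4 − 3 = 1, and the invariant factors of ∂_1 are all 1, so H_0 ≅ Z.

(K is a triangulation of the circle S^1.)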